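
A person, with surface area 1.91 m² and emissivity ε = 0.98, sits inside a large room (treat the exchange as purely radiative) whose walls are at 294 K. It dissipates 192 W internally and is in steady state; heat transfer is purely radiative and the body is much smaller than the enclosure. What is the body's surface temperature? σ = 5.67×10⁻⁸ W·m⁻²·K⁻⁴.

For a small grey body in a large enclosure, net radiated power = εσA(T⁴ − T_w⁴).
Steady state: P = εσA(T⁴ − T_w⁴) with A = 1.91 m².
T⁴ = P/(εσA) + T_w⁴ = 192/(0.98·5.67×10⁻⁸·1.910) + (294)⁴
    = 1.809×10⁹ + 7.471×10⁹ = 9.280×10⁹ K⁴.

T ≈ 310 K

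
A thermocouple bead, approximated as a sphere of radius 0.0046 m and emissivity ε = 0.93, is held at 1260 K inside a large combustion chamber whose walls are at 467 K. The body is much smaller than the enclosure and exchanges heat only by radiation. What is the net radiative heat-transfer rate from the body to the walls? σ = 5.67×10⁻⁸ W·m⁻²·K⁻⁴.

For a small grey body in a large enclosure: P_net = εσA(T_body⁴ − T_wall⁴).
A = 4πr² = 2.659×10⁻⁴ m²; T_body⁴ − T_wall⁴ = 2.520×10¹² − 4.756×10¹⁰ = 2.473×10¹² K⁴.
|P_net| = 0.93·5.67×10⁻⁸·2.659×10⁻⁴·2.473×10¹².

P_net ≈ 34.7 W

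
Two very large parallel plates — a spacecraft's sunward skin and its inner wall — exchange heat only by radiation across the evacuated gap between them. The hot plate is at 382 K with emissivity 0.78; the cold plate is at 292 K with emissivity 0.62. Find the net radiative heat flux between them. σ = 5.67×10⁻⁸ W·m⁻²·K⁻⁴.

q ≈ 420 W/m²

For two infinite grey parallel plates, q = σ(T₁⁴ − T₂⁴)/(1/ε₁ + 1/ε₂ − 1).
T₁⁴ − T₂⁴ = 2.129×10¹⁰ − 7.270×10⁹ = 1.402×10¹⁰ K⁴.
1/ε₁ + 1/ε₂ − 1 = 1.282 + 1.613 − 1 = 1.895.
q = 5.67×10⁻⁸ × 1.402×10¹⁰ / 1.895.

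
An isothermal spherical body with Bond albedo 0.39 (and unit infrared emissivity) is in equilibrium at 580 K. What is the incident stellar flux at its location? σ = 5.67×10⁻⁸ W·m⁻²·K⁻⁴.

(1−a)S·πr² = σ·4πr²·T⁴ ⇒ S = 4σT⁴/(1−a).
S = 4·5.67×10⁻⁸·1.132×10¹¹/0.610.

S ≈ 42100 W/m²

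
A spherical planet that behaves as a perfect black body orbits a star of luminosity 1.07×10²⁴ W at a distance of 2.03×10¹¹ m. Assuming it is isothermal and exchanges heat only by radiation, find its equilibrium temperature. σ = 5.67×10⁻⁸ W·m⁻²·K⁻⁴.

T ≈ 54.9 K

First find the stellar flux at distance d: S = L/(4πd²) = 1.07×10²⁴/(4π·(2.03×10¹¹)²) = 2.066 W/m².
For an isothermal sphere, absorbed (1−a)S·πr² = emitted σ·4πr²·T⁴, so T⁴ = (1−a)S/(4σ).
T⁴ = 1.00·2.066/(4·5.67×10⁻⁸) = 9.110×10⁶ K⁴.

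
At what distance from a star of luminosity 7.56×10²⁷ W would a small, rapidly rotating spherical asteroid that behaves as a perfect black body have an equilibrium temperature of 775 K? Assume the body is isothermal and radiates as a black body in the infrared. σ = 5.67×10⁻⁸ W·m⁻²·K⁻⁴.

d ≈ 8.57×10¹⁰ m

For an isothermal black-emitting sphere, (1−a)S·πr² = σ·4πr²·T⁴ ⇒ S = 4σT⁴/(1−a).
S = 4·5.67×10⁻⁸·(775)⁴/1.00 = 81820 W/m².
Flux falls as S = L/(4πd²), so d = √(L/(4πS)) = √(7.56×10²⁷/(4π·81820)).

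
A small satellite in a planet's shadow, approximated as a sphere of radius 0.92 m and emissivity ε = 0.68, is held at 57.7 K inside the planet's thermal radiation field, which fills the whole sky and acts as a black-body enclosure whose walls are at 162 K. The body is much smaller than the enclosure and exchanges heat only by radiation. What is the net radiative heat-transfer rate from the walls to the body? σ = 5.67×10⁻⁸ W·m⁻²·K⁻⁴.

For a small grey body in a large enclosure: P_net = εσA(T_body⁴ − T_wall⁴).
A = 4πr² = 10.64 m²; T_body⁴ − T_wall⁴ = 1.108×10⁷ − 6.887×10⁸ = -6.777×10⁸ K⁴.
|P_net| = 0.68·5.67×10⁻⁸·10.64·6.777×10⁸.

P_net ≈ 278 W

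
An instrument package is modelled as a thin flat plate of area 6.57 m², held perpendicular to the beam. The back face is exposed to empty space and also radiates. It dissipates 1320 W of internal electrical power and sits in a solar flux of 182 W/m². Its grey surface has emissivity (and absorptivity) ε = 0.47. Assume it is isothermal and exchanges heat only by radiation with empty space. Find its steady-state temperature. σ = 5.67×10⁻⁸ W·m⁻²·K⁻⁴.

At steady state, absorbed solar power + internal power = radiated power.
Absorbed: α·S·A_cross = 0.47·182·6.570 = 562.0 W (cross-section A).
Total input = 562.0 + 1320 = 1882 W.
Radiated: εσ·A_surf·T⁴ with A_surf = 2A = 13.14 m².
T⁴ = 1882/(0.47·5.67×10⁻⁸·13.14) = 5.375×10⁹ K⁴.

T ≈ 271 K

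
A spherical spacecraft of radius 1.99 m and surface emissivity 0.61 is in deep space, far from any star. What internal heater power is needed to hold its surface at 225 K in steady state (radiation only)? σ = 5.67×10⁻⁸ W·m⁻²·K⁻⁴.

P = εσ·4πr²·T⁴.
4πr² = 49.76 m²; T⁴ = 2.563×10⁹ K⁴.
P = 0.61·5.67×10⁻⁸·49.76·2.563×10⁹.

P ≈ 4410 W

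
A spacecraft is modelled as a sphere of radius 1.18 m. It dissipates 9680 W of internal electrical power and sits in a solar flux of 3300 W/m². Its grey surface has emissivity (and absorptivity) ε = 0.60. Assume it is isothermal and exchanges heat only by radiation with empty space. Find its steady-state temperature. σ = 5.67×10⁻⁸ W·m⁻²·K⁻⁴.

T ≈ 419 K

At steady state, absorbed solar power + internal power = radiated power.
Absorbed: α·S·A_cross = 0.60·3300·4.374 = 8661 W (cross-section πr²).
Total input = 8661 + 9680 = 18340 W.
Radiated: εσ·A_surf·T⁴ with A_surf = 4πr² = 17.50 m².
T⁴ = 18340/(0.60·5.67×10⁻⁸·17.50) = 3.081×10¹⁰ K⁴.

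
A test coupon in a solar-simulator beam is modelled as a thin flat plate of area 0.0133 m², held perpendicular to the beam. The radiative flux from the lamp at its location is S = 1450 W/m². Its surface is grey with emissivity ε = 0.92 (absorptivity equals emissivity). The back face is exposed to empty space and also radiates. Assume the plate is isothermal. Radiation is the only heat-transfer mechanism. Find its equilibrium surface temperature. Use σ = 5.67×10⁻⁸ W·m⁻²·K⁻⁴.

T ≈ 336 K

At equilibrium, absorbed power = emitted power.
Absorbing cross-section = A = 0.01330 m²; emitting surface = 2A = 0.02660 m² (ratio 2).
εS·A_cross = εσ·A_surf·T⁴  ⇒  T⁴ = S/(2σ)   (ε cancels).
T⁴ = 1450/(2·5.67×10⁻⁸) = 1.279×10¹⁰ K⁴.
T = (1.279×10¹⁰)^(1/4).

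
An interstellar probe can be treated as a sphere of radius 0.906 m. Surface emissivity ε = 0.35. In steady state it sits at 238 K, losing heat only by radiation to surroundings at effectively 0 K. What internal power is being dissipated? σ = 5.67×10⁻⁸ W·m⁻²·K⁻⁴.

Steady state: P = εσA T⁴.
A = 4πr² = 10.31 m²; T⁴ = (238)⁴ = 3.209×10⁹ K⁴.
P = 0.35 × 5.67×10⁻⁸ × 10.31 × 3.209×10⁹.

P ≈ 657 W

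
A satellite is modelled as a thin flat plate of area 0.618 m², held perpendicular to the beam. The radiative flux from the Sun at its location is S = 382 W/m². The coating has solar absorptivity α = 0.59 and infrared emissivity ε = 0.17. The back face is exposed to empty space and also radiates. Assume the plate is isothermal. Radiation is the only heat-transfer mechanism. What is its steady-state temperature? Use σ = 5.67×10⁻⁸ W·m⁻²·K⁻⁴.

T ≈ 329 K

At equilibrium, absorbed power = emitted power.
Absorbing cross-section = A = 0.6180 m²; emitting surface = 2A = 1.236 m² (ratio 2).
αS·A_cross = εσ·A_surf·T⁴  ⇒  T⁴ = αS/(ε·2σ).
T⁴ = 0.590·382/(0.17·2·5.67×10⁻⁸) = 1.169×10¹⁰ K⁴.
T = (1.169×10¹⁰)^(1/4).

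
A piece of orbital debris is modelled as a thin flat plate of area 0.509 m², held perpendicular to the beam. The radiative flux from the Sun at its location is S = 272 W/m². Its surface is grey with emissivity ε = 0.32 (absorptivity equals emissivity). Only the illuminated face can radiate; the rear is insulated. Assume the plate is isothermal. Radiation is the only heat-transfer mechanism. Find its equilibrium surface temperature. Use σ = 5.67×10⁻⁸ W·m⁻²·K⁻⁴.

T ≈ 263 K

At equilibrium, absorbed power = emitted power.
Absorbing cross-section = A = 0.5090 m²; emitting surface = A = 0.5090 m² (ratio 1).
εS·A_cross = εσ·A_surf·T⁴  ⇒  T⁴ = S/(1σ)   (ε cancels).
T⁴ = 272/(1·5.67×10⁻⁸) = 4.797×10⁹ K⁴.
T = (4.797×10⁹)^(1/4).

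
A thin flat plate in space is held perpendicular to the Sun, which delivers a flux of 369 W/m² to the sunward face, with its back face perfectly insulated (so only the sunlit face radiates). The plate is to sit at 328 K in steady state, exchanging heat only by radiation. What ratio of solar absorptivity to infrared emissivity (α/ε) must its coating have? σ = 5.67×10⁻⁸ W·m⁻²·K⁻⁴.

Balance: αS·A = εσ·1A·T⁴ ⇒ α/ε = σT⁴/S.
α/ε = 5.67×10⁻⁸·(328)⁴/369 = 5.67×10⁻⁸·1.157×10¹⁰/369.

α/ε ≈ 1.78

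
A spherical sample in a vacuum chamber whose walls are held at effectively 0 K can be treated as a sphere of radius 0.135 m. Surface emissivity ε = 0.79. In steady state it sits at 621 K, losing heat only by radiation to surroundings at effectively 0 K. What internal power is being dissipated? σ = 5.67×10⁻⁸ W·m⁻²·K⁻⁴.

P ≈ 1530 W

Steady state: P = εσA T⁴.
A = 4πr² = 0.2290 m²; T⁴ = (621)⁴ = 1.487×10¹¹ K⁴.
P = 0.79 × 5.67×10⁻⁸ × 0.2290 × 1.487×10¹¹.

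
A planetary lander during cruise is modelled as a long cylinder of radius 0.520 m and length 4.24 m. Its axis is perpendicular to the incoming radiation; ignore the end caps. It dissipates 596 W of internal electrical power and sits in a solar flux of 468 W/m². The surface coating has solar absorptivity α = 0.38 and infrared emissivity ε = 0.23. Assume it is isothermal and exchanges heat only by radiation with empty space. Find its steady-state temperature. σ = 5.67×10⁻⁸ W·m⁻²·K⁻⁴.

T ≈ 296 K

At steady state, absorbed solar power + internal power = radiated power.
Absorbed: α·S·A_cross = 0.38·468·4.410 = 784.2 W (cross-section 2rL).
Total input = 784.2 + 596 = 1380 W.
Radiated: εσ·A_surf·T⁴ with A_surf = 2πrL = 13.85 m².
T⁴ = 1380/(0.23·5.67×10⁻⁸·13.85) = 7.640×10⁹ K⁴.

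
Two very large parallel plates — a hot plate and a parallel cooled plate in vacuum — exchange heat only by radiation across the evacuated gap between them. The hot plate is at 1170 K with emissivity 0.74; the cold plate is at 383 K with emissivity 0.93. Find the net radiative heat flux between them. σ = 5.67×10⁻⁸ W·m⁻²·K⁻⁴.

For two infinite grey parallel plates, q = σ(T₁⁴ − T₂⁴)/(1/ε₁ + 1/ε₂ − 1).
T₁⁴ − T₂⁴ = 1.874×10¹² − 2.152×10¹⁰ = 1.852×10¹² K⁴.
1/ε₁ + 1/ε₂ − 1 = 1.351 + 1.075 − 1 = 1.427.
q = 5.67×10⁻⁸ × 1.852×10¹² / 1.427.

q ≈ 73600 W/m²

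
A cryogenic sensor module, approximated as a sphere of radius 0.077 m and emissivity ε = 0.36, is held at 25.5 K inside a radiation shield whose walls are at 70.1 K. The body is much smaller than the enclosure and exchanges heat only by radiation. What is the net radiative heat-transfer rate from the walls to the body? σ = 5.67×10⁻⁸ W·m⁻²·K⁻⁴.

For a small grey body in a large enclosure: P_net = εσA(T_body⁴ − T_wall⁴).
A = 4πr² = 0.07451 m²; T_body⁴ − T_wall⁴ = 4.228×10⁵ − 2.415×10⁷ = -2.372×10⁷ K⁴.
|P_net| = 0.36·5.67×10⁻⁸·0.07451·2.372×10⁷.

P_net ≈ 0.0361 W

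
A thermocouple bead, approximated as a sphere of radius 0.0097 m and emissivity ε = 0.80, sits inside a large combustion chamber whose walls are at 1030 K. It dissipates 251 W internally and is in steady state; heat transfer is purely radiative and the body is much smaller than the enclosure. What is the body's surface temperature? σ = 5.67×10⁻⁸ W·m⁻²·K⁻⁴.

T ≈ 1550 K

For a small grey body in a large enclosure, net radiated power = εσA(T⁴ − T_w⁴).
Steady state: P = εσA(T⁴ − T_w⁴) with A = 4πr² = 0.001182 m².
T⁴ = P/(εσA) + T_w⁴ = 251/(0.80·5.67×10⁻⁸·0.001182) + (1030)⁴
    = 4.680×10¹² + 1.126×10¹² = 5.806×10¹² K⁴.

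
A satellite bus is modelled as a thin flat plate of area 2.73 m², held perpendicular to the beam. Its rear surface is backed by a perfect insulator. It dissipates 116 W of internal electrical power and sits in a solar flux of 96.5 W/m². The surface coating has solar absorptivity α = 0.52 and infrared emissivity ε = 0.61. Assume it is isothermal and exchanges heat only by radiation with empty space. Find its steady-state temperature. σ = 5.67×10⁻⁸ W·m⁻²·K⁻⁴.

T ≈ 228 K

At steady state, absorbed solar power + internal power = radiated power.
Absorbed: α·S·A_cross = 0.52·96.5·2.730 = 137.0 W (cross-section A).
Total input = 137.0 + 116 = 253.0 W.
Radiated: εσ·A_surf·T⁴ with A_surf = A = 2.730 m².
T⁴ = 253.0/(0.61·5.67×10⁻⁸·2.730) = 2.679×10⁹ K⁴.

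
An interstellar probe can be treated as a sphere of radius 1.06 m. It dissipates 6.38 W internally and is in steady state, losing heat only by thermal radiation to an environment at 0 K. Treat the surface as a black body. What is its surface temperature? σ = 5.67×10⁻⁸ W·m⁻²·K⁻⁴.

Steady state: internal power = radiated power, P = εσA T⁴.
Radiating area A = 4πr² = 14.12 m².
T⁴ = P/(εσA) = 6.38/(1.0·5.67×10⁻⁸·14.12) = 7.969×10⁶ K⁴.
T = (7.969×10⁶)^(1/4).

T ≈ 53.1 K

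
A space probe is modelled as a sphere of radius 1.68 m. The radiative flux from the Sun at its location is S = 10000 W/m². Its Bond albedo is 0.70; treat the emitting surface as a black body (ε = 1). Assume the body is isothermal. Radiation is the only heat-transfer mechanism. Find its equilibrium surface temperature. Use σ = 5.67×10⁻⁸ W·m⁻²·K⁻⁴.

At equilibrium, absorbed power = emitted power.
Absorbing cross-section = πr² = 8.867 m²; emitting surface = 4πr² = 35.47 m² (ratio 4).
(1−a)S·A_cross = εσ·A_surf·T⁴  ⇒  T⁴ = (1−a)S/(4σ).
T⁴ = 0.300·10000/(4·5.67×10⁻⁸) = 1.323×10¹⁰ K⁴.
T = (1.323×10¹⁰)^(1/4).

T ≈ 339 K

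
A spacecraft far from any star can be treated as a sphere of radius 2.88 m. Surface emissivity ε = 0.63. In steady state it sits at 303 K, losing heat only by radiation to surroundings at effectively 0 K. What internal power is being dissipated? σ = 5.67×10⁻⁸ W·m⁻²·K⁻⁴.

Steady state: P = εσA T⁴.
A = 4πr² = 104.2 m²; T⁴ = (303)⁴ = 8.429×10⁹ K⁴.
P = 0.63 × 5.67×10⁻⁸ × 104.2 × 8.429×10⁹.

P ≈ 31400 W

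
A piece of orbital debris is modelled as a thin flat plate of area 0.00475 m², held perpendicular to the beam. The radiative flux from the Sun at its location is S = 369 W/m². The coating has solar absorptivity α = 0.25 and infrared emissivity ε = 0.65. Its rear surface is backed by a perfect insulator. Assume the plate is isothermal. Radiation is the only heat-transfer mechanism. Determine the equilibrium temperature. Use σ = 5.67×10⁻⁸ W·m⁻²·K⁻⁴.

T ≈ 224 K

At equilibrium, absorbed power = emitted power.
Absorbing cross-section = A = 0.004750 m²; emitting surface = A = 0.004750 m² (ratio 1).
αS·A_cross = εσ·A_surf·T⁴  ⇒  T⁴ = αS/(ε·1σ).
T⁴ = 0.250·369/(0.65·1·5.67×10⁻⁸) = 2.503×10⁹ K⁴.
T = (2.503×10⁹)^(1/4).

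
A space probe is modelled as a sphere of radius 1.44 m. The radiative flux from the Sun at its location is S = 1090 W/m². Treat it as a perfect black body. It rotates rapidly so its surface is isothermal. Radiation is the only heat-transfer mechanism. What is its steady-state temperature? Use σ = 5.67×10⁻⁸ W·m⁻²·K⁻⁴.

T ≈ 263 K

At equilibrium, absorbed power = emitted power.
Absorbing cross-section = πr² = 6.514 m²; emitting surface = 4πr² = 26.06 m² (ratio 4).
S·A_cross = εσ·A_surf·T⁴  ⇒  T⁴ = S/(4σ).
T⁴ = 1.00·1090/(4·5.67×10⁻⁸) = 4.806×10⁹ K⁴.
T = (4.806×10⁹)^(1/4).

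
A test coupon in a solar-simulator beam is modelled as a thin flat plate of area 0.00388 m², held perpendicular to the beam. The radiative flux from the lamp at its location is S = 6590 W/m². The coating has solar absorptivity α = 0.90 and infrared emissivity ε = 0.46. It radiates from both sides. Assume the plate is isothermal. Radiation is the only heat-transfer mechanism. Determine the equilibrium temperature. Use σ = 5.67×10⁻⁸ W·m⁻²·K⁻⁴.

At equilibrium, absorbed power = emitted power.
Absorbing cross-section = A = 0.003880 m²; emitting surface = 2A = 0.007760 m² (ratio 2).
αS·A_cross = εσ·A_surf·T⁴  ⇒  T⁴ = αS/(ε·2σ).
T⁴ = 0.900·6590/(0.46·2·5.67×10⁻⁸) = 1.137×10¹¹ K⁴.
T = (1.137×10¹¹)^(1/4).

T ≈ 581 K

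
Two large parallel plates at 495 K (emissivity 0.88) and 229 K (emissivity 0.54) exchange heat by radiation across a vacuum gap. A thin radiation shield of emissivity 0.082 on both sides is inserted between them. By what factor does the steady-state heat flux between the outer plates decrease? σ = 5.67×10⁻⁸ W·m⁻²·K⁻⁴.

factor ≈ 12.8

Without shield: q₀ = σΔ(T⁴)/(1/ε₁+1/ε₂−1) with denominator 1.988.
With shield the two gaps are in series; the resistances add: (1/ε₁+1/ε_s−1)+(1/ε_s+1/ε₂−1) = 12.33+13.05 = 25.38.
Heat-flux ratio q₀/q = 25.38/1.988.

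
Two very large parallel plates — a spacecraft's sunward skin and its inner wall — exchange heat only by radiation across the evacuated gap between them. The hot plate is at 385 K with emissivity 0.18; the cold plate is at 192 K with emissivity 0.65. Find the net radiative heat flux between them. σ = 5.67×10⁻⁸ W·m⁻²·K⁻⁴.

For two infinite grey parallel plates, q = σ(T₁⁴ − T₂⁴)/(1/ε₁ + 1/ε₂ − 1).
T₁⁴ − T₂⁴ = 2.197×10¹⁰ − 1.359×10⁹ = 2.061×10¹⁰ K⁴.
1/ε₁ + 1/ε₂ − 1 = 5.556 + 1.538 − 1 = 6.094.
q = 5.67×10⁻⁸ × 2.061×10¹⁰ / 6.094.

q ≈ 192 W/m²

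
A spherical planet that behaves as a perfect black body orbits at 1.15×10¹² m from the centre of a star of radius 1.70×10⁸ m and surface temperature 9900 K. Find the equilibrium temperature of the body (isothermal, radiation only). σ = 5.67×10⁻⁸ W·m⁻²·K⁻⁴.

T ≈ 85.1 K

The star's surface emits σT_*⁴; at distance d the flux is S = σT_*⁴(R_*/d)².
S = 5.67×10⁻⁸·(9900)⁴·(1.70×10⁸/1.15×10¹²)² = 11.90 W/m².
For an isothermal sphere T⁴ = (1−a)S/(4σ) = 5.248×10⁷ K⁴.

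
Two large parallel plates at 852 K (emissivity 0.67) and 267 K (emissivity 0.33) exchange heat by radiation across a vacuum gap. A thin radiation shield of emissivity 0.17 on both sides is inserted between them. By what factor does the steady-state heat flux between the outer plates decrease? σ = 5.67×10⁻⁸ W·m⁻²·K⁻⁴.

factor ≈ 4.06

Without shield: q₀ = σΔ(T⁴)/(1/ε₁+1/ε₂−1) with denominator 3.523.
With shield the two gaps are in series; the resistances add: (1/ε₁+1/ε_s−1)+(1/ε_s+1/ε₂−1) = 6.375+7.913 = 14.29.
Heat-flux ratio q₀/q = 14.29/3.523.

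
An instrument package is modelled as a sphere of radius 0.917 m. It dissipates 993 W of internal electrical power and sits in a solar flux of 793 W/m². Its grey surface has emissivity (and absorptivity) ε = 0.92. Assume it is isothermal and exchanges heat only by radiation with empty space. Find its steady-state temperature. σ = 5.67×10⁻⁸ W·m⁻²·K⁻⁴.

T ≈ 270 K

At steady state, absorbed solar power + internal power = radiated power.
Absorbed: α·S·A_cross = 0.92·793·2.642 = 1927 W (cross-section πr²).
Total input = 1927 + 993 = 2920 W.
Radiated: εσ·A_surf·T⁴ with A_surf = 4πr² = 10.57 m².
T⁴ = 2920/(0.92·5.67×10⁻⁸·10.57) = 5.298×10⁹ K⁴.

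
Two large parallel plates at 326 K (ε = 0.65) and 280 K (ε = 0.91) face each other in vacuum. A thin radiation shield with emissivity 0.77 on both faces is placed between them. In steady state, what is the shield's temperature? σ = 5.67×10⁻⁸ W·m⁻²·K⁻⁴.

T_s ≈ 302 K

In steady state the net flux on the hot side equals that on the cold side.
σ(T₁⁴−T_s⁴)/D₁ = σ(T_s⁴−T₂⁴)/D₂, with D₁ = 1/ε₁+1/ε_s−1 = 1.837, D₂ = 1/ε_s+1/ε₂−1 = 1.398.
Solve for T_s⁴: T_s⁴ = (D₂·T₁⁴ + D₁·T₂⁴)/(D₁+D₂) = 8.371×10⁹ K⁴.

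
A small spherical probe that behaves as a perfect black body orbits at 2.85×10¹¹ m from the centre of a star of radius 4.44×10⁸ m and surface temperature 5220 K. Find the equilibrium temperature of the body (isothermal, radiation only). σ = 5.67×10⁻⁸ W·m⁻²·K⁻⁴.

T ≈ 146 K

The star's surface emits σT_*⁴; at distance d the flux is S = σT_*⁴(R_*/d)².
S = 5.67×10⁻⁸·(5220)⁴·(4.44×10⁸/2.85×10¹¹)² = 102.2 W/m².
For an isothermal sphere T⁴ = (1−a)S/(4σ) = 4.505×10⁸ K⁴.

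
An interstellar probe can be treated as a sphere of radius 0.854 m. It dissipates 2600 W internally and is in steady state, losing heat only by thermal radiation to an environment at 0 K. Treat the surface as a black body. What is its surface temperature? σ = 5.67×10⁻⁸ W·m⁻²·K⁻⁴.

Steady state: internal power = radiated power, P = εσA T⁴.
Radiating area A = 4πr² = 9.165 m².
T⁴ = P/(εσA) = 2600/(1.0·5.67×10⁻⁸·9.165) = 5.003×10⁹ K⁴.
T = (5.003×10⁹)^(1/4).

T ≈ 266 K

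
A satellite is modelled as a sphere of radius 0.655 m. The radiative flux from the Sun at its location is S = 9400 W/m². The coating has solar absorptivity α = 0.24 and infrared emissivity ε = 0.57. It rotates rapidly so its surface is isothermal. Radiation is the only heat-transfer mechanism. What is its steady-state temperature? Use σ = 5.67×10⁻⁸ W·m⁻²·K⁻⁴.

T ≈ 363 K

At equilibrium, absorbed power = emitted power.
Absorbing cross-section = πr² = 1.348 m²; emitting surface = 4πr² = 5.391 m² (ratio 4).
αS·A_cross = εσ·A_surf·T⁴  ⇒  T⁴ = αS/(ε·4σ).
T⁴ = 0.240·9400/(0.57·4·5.67×10⁻⁸) = 1.745×10¹⁰ K⁴.
T = (1.745×10¹⁰)^(1/4).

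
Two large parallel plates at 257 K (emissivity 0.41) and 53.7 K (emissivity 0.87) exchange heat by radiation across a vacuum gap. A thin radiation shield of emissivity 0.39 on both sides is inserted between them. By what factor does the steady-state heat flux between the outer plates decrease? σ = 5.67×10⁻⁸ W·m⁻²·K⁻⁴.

factor ≈ 2.59

Without shield: q₀ = σΔ(T⁴)/(1/ε₁+1/ε₂−1) with denominator 2.588.
With shield the two gaps are in series; the resistances add: (1/ε₁+1/ε_s−1)+(1/ε_s+1/ε₂−1) = 4.003+2.714 = 6.717.
Heat-flux ratio q₀/q = 6.717/2.588.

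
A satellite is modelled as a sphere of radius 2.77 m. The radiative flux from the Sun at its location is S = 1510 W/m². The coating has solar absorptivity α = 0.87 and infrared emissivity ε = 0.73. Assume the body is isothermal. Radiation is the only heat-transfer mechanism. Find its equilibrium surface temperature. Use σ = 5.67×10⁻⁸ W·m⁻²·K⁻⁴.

At equilibrium, absorbed power = emitted power.
Absorbing cross-section = πr² = 24.11 m²; emitting surface = 4πr² = 96.42 m² (ratio 4).
αS·A_cross = εσ·A_surf·T⁴  ⇒  T⁴ = αS/(ε·4σ).
T⁴ = 0.870·1510/(0.73·4·5.67×10⁻⁸) = 7.935×10⁹ K⁴.
T = (7.935×10⁹)^(1/4).

T ≈ 298 K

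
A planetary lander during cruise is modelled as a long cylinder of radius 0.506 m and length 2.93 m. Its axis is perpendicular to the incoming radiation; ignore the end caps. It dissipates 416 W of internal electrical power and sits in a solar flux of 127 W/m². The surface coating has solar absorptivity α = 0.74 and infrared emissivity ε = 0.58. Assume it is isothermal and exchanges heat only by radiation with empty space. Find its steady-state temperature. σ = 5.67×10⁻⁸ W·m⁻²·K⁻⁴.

T ≈ 218 K

At steady state, absorbed solar power + internal power = radiated power.
Absorbed: α·S·A_cross = 0.74·127·2.965 = 278.7 W (cross-section 2rL).
Total input = 278.7 + 416 = 694.7 W.
Radiated: εσ·A_surf·T⁴ with A_surf = 2πrL = 9.315 m².
T⁴ = 694.7/(0.58·5.67×10⁻⁸·9.315) = 2.268×10⁹ K⁴.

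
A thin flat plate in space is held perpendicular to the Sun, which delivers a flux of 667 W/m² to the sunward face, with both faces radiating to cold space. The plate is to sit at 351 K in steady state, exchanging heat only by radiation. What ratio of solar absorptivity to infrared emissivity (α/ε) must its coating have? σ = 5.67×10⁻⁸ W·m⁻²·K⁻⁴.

Balance: αS·A = εσ·2A·T⁴ ⇒ α/ε = 2σT⁴/S.
α/ε = 2·5.67×10⁻⁸·(351)⁴/667 = 2·5.67×10⁻⁸·1.518×10¹⁰/667.

α/ε ≈ 2.58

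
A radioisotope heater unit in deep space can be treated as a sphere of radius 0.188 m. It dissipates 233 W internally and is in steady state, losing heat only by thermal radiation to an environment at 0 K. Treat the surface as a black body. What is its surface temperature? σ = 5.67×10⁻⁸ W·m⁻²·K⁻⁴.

T ≈ 310 K

Steady state: internal power = radiated power, P = εσA T⁴.
Radiating area A = 4πr² = 0.4441 m².
T⁴ = P/(εσA) = 233/(1.0·5.67×10⁻⁸·0.4441) = 9.252×10⁹ K⁴.
T = (9.252×10⁹)^(1/4).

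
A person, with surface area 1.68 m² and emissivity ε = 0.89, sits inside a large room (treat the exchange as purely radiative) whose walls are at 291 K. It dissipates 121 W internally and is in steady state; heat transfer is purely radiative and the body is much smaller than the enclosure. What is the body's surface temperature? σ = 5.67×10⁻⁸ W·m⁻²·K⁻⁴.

T ≈ 305 K

For a small grey body in a large enclosure, net radiated power = εσA(T⁴ − T_w⁴).
Steady state: P = εσA(T⁴ − T_w⁴) with A = 1.68 m².
T⁴ = P/(εσA) + T_w⁴ = 121/(0.89·5.67×10⁻⁸·1.680) + (291)⁴
    = 1.427×10⁹ + 7.171×10⁹ = 8.598×10⁹ K⁴.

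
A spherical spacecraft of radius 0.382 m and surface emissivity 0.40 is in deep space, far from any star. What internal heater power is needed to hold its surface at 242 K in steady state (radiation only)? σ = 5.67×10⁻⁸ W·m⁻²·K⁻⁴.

P ≈ 143 W

P = εσ·4πr²·T⁴.
4πr² = 1.834 m²; T⁴ = 3.430×10⁹ K⁴.
P = 0.40·5.67×10⁻⁸·1.834·3.430×10⁹.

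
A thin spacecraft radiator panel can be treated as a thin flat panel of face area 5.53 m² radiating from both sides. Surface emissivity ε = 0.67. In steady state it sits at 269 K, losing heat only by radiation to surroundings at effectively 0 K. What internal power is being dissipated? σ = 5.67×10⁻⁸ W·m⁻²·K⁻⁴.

Steady state: P = εσA T⁴.
A = 2·5.53 = 11.06 m²; T⁴ = (269)⁴ = 5.236×10⁹ K⁴.
P = 0.67 × 5.67×10⁻⁸ × 11.06 × 5.236×10⁹.

P ≈ 2200 W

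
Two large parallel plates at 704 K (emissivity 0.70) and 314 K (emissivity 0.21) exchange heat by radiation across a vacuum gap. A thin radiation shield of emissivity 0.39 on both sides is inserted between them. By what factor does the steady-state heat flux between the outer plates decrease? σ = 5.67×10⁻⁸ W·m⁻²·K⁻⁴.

factor ≈ 1.80

Without shield: q₀ = σΔ(T⁴)/(1/ε₁+1/ε₂−1) with denominator 5.190.
With shield the two gaps are in series; the resistances add: (1/ε₁+1/ε_s−1)+(1/ε_s+1/ε₂−1) = 2.993+6.326 = 9.319.
Heat-flux ratio q₀/q = 9.319/5.190.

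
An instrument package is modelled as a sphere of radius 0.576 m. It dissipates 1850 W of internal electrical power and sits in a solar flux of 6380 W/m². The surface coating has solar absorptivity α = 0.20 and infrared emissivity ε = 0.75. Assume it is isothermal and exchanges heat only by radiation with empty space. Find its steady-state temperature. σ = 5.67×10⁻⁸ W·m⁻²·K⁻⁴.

At steady state, absorbed solar power + internal power = radiated power.
Absorbed: α·S·A_cross = 0.20·6380·1.042 = 1330 W (cross-section πr²).
Total input = 1330 + 1850 = 3180 W.
Radiated: εσ·A_surf·T⁴ with A_surf = 4πr² = 4.169 m².
T⁴ = 3180/(0.75·5.67×10⁻⁸·4.169) = 1.794×10¹⁰ K⁴.

T ≈ 366 K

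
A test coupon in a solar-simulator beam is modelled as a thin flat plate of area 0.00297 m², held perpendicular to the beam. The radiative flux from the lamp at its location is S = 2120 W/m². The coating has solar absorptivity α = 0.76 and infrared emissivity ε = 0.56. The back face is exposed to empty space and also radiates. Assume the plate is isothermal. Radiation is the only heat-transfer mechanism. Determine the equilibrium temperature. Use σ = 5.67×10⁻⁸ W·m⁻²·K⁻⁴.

At equilibrium, absorbed power = emitted power.
Absorbing cross-section = A = 0.002970 m²; emitting surface = 2A = 0.005940 m² (ratio 2).
αS·A_cross = εσ·A_surf·T⁴  ⇒  T⁴ = αS/(ε·2σ).
T⁴ = 0.760·2120/(0.56·2·5.67×10⁻⁸) = 2.537×10¹⁰ K⁴.
T = (2.537×10¹⁰)^(1/4).

T ≈ 399 K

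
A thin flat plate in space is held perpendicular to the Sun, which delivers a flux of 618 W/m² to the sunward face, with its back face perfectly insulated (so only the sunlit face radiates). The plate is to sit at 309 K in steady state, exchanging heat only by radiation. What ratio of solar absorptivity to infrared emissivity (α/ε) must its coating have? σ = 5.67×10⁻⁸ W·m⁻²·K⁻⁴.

α/ε ≈ 0.836

Balance: αS·A = εσ·1A·T⁴ ⇒ α/ε = σT⁴/S.
α/ε = 5.67×10⁻⁸·(309)⁴/618 = 5.67×10⁻⁸·9.117×10⁹/618.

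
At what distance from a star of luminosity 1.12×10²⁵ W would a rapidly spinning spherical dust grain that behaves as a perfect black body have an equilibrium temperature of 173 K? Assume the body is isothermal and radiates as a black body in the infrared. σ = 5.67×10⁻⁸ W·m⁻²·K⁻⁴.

d ≈ 6.62×10¹⁰ m

For an isothermal black-emitting sphere, (1−a)S·πr² = σ·4πr²·T⁴ ⇒ S = 4σT⁴/(1−a).
S = 4·5.67×10⁻⁸·(173)⁴/1.00 = 203.2 W/m².
Flux falls as S = L/(4πd²), so d = √(L/(4πS)) = √(1.12×10²⁵/(4π·203.2)).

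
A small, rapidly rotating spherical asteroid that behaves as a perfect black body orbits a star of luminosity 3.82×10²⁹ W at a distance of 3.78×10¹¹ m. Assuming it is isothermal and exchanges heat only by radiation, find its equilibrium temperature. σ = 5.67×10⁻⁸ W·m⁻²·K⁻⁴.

T ≈ 984 K

First find the stellar flux at distance d: S = L/(4πd²) = 3.82×10²⁹/(4π·(3.78×10¹¹)²) = 2.128×10⁵ W/m².
For an isothermal sphere, absorbed (1−a)S·πr² = emitted σ·4πr²·T⁴, so T⁴ = (1−a)S/(4σ).
T⁴ = 1.00·2.128×10⁵/(4·5.67×10⁻⁸) = 9.381×10¹¹ K⁴.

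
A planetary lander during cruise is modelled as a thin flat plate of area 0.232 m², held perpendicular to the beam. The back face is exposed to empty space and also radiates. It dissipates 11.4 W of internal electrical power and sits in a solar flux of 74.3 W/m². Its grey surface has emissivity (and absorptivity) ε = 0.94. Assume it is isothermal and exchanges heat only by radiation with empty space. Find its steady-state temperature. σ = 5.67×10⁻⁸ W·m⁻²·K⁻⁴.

T ≈ 183 K

At steady state, absorbed solar power + internal power = radiated power.
Absorbed: α·S·A_cross = 0.94·74.3·0.2320 = 16.20 W (cross-section A).
Total input = 16.20 + 11.4 = 27.60 W.
Radiated: εσ·A_surf·T⁴ with A_surf = 2A = 0.4640 m².
T⁴ = 27.60/(0.94·5.67×10⁻⁸·0.4640) = 1.116×10⁹ K⁴.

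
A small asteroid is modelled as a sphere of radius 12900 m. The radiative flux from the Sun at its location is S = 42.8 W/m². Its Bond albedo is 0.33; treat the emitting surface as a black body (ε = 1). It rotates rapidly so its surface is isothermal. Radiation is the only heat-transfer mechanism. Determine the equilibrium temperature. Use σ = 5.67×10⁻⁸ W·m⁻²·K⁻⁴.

At equilibrium, absorbed power = emitted power.
Absorbing cross-section = πr² = 5.228×10⁸ m²; emitting surface = 4πr² = 2.091×10⁹ m² (ratio 4).
(1−a)S·A_cross = εσ·A_surf·T⁴  ⇒  T⁴ = (1−a)S/(4σ).
T⁴ = 0.670·42.8/(4·5.67×10⁻⁸) = 1.264×10⁸ K⁴.
T = (1.264×10⁸)^(1/4).

T ≈ 106 K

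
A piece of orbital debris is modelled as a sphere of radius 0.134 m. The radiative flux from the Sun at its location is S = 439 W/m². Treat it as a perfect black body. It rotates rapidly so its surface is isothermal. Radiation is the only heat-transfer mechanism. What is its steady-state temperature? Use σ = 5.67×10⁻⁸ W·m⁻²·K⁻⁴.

T ≈ 210 K

At equilibrium, absorbed power = emitted power.
Absorbing cross-section = πr² = 0.05641 m²; emitting surface = 4πr² = 0.2256 m² (ratio 4).
S·A_cross = εσ·A_surf·T⁴  ⇒  T⁴ = S/(4σ).
T⁴ = 1.00·439/(4·5.67×10⁻⁸) = 1.936×10⁹ K⁴.
T = (1.936×10⁹)^(1/4).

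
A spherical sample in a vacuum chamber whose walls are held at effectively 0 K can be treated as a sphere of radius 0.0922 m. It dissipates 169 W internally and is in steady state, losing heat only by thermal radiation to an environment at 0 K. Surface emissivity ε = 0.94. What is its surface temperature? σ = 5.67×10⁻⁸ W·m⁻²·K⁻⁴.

Steady state: internal power = radiated power, P = εσA T⁴.
Radiating area A = 4πr² = 0.1068 m².
T⁴ = P/(εσA) = 169/(0.94·5.67×10⁻⁸·0.1068) = 2.968×10¹⁰ K⁴.
T = (2.968×10¹⁰)^(1/4).

T ≈ 415 K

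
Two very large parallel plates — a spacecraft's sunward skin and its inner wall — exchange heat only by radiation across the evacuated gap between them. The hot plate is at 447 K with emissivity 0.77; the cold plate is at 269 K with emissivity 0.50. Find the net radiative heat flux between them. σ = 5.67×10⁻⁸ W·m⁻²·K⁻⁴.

For two infinite grey parallel plates, q = σ(T₁⁴ − T₂⁴)/(1/ε₁ + 1/ε₂ − 1).
T₁⁴ − T₂⁴ = 3.992×10¹⁰ − 5.236×10⁹ = 3.469×10¹⁰ K⁴.
1/ε₁ + 1/ε₂ − 1 = 1.299 + 2.000 − 1 = 2.299.
q = 5.67×10⁻⁸ × 3.469×10¹⁰ / 2.299.

q ≈ 856 W/m²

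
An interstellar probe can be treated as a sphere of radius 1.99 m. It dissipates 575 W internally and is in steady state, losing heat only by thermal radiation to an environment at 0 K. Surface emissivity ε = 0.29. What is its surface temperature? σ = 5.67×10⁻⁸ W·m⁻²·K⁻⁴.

T ≈ 163 K

Steady state: internal power = radiated power, P = εσA T⁴.
Radiating area A = 4πr² = 49.76 m².
T⁴ = P/(εσA) = 575/(0.29·5.67×10⁻⁸·49.76) = 7.027×10⁸ K⁴.
T = (7.027×10⁸)^(1/4).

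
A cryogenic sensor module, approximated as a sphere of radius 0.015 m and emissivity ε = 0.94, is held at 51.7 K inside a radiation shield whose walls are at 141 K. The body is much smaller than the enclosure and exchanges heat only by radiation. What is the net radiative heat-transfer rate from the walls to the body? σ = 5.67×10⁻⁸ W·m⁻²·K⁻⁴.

For a small grey body in a large enclosure: P_net = εσA(T_body⁴ − T_wall⁴).
A = 4πr² = 0.002827 m²; T_body⁴ − T_wall⁴ = 7.144×10⁶ − 3.953×10⁸ = -3.881×10⁸ K⁴.
|P_net| = 0.94·5.67×10⁻⁸·0.002827·3.881×10⁸.

P_net ≈ 0.0585 W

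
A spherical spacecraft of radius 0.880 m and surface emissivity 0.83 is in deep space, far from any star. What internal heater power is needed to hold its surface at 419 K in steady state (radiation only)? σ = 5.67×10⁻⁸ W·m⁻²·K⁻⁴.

P ≈ 14100 W

P = εσ·4πr²·T⁴.
4πr² = 9.731 m²; T⁴ = 3.082×10¹⁰ K⁴.
P = 0.83·5.67×10⁻⁸·9.731·3.082×10¹⁰.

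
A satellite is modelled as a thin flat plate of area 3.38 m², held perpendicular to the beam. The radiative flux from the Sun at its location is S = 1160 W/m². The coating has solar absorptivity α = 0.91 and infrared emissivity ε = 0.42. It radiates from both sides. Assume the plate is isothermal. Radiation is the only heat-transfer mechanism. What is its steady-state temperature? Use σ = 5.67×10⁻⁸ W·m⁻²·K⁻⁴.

At equilibrium, absorbed power = emitted power.
Absorbing cross-section = A = 3.380 m²; emitting surface = 2A = 6.760 m² (ratio 2).
αS·A_cross = εσ·A_surf·T⁴  ⇒  T⁴ = αS/(ε·2σ).
T⁴ = 0.910·1160/(0.42·2·5.67×10⁻⁸) = 2.216×10¹⁰ K⁴.
T = (2.216×10¹⁰)^(1/4).

T ≈ 386 K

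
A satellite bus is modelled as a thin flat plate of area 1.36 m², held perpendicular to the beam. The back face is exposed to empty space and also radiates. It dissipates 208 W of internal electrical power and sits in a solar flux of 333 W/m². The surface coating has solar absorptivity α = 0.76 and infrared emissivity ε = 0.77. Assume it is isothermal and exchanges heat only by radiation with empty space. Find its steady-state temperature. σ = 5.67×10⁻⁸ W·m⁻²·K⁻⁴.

T ≈ 261 K

At steady state, absorbed solar power + internal power = radiated power.
Absorbed: α·S·A_cross = 0.76·333·1.360 = 344.2 W (cross-section A).
Total input = 344.2 + 208 = 552.2 W.
Radiated: εσ·A_surf·T⁴ with A_surf = 2A = 2.720 m².
T⁴ = 552.2/(0.77·5.67×10⁻⁸·2.720) = 4.650×10⁹ K⁴.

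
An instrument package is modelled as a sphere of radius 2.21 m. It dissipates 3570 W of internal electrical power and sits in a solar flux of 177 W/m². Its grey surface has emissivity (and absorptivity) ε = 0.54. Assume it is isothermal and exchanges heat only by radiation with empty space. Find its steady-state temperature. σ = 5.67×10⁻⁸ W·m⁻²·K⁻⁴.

At steady state, absorbed solar power + internal power = radiated power.
Absorbed: α·S·A_cross = 0.54·177·15.34 = 1467 W (cross-section πr²).
Total input = 1467 + 3570 = 5037 W.
Radiated: εσ·A_surf·T⁴ with A_surf = 4πr² = 61.38 m².
T⁴ = 5037/(0.54·5.67×10⁻⁸·61.38) = 2.680×10⁹ K⁴.

T ≈ 228 K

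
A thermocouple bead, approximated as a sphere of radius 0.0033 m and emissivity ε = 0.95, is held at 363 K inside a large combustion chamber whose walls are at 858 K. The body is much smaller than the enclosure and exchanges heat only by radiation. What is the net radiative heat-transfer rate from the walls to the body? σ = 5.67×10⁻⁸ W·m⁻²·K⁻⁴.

For a small grey body in a large enclosure: P_net = εσA(T_body⁴ − T_wall⁴).
A = 4πr² = 1.368×10⁻⁴ m²; T_body⁴ − T_wall⁴ = 1.736×10¹⁰ − 5.419×10¹¹ = -5.246×10¹¹ K⁴.
|P_net| = 0.95·5.67×10⁻⁸·1.368×10⁻⁴·5.246×10¹¹.

P_net ≈ 3.87 W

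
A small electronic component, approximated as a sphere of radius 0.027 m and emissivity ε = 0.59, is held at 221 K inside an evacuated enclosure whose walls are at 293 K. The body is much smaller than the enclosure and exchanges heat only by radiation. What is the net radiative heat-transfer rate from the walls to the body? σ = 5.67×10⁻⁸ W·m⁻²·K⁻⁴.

P_net ≈ 1.53 W

For a small grey body in a large enclosure: P_net = εσA(T_body⁴ − T_wall⁴).
A = 4πr² = 0.009161 m²; T_body⁴ − T_wall⁴ = 2.385×10⁹ − 7.370×10⁹ = -4.985×10⁹ K⁴.
|P_net| = 0.59·5.67×10⁻⁸·0.009161·4.985×10⁹.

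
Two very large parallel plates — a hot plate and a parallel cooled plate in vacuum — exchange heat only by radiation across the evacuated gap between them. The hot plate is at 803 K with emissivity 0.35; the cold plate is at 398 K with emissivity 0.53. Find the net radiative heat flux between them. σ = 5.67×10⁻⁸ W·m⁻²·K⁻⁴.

q ≈ 5920 W/m²

For two infinite grey parallel plates, q = σ(T₁⁴ − T₂⁴)/(1/ε₁ + 1/ε₂ − 1).
T₁⁴ − T₂⁴ = 4.158×10¹¹ − 2.509×10¹⁰ = 3.907×10¹¹ K⁴.
1/ε₁ + 1/ε₂ − 1 = 2.857 + 1.887 − 1 = 3.744.
q = 5.67×10⁻⁸ × 3.907×10¹¹ / 3.744.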